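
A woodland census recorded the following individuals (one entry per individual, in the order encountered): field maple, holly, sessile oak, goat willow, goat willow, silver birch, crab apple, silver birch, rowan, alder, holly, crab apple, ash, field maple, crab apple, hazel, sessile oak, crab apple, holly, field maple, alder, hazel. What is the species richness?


Total individuals logged = 22
Distinct species (count of individuals): field maple (3), holly (3), sessile oak (2), goat willow (2), silver birch (2), crab apple (4), rowan (1), alder (2), ash (1), hazel (2)
Species richness = number of distinct species = 10

10


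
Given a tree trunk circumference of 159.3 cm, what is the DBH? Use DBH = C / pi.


DBH = C / pi = 159.3 / 3.141593 = 50.7068 ≈ 50.71 cm

50.71 cm


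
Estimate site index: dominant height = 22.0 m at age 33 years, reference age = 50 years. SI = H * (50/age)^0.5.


50/33 = 1.51515
(1.51515)^0.5 = 1.23091
SI = 22.0 * 1.23091 = 27.0800 ≈ 27.1 m

27.1 m


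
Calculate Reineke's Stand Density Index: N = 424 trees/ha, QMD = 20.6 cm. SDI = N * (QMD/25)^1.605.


QMD/25 = 20.6/25 = 0.824
(0.824)^1.605 = exp(1.605 * ln(0.824)) = exp(1.605 * (-0.193585)) = exp(-0.310704) = 0.732931
SDI = 424 * 0.732931 = 310.763 ≈ 311

311


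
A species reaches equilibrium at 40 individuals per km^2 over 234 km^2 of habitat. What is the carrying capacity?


K = 40 * 234 = 9360 individuals

9360 individuals


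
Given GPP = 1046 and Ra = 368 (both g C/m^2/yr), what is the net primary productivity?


NPP = GPP - Ra = 1046 - 368 = 678 g C/m^2/yr

678 g C/m^2/yr


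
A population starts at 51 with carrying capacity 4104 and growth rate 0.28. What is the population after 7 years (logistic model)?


(K - N0)/N0 = (4104 - 51)/51 = 4053/51 = 79.4706
r*t = 0.28 * 7 = 1.96; exp(-1.96) = 0.140858
79.4706 * 0.140858 = 11.1941
1 + 11.1941 = 12.1941
N = 4104 / 12.1941 = 336.556 ≈ 337

337


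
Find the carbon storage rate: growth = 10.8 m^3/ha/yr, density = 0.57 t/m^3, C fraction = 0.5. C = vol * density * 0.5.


C = 10.8 * 0.57 * 0.5 = 3.078 ≈ 3.08 t C/ha/yr

3.08 t C/ha/yr


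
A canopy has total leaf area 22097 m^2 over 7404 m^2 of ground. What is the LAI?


LAI = 22097 / 7404 = 2.9845 ≈ 2.98

2.98


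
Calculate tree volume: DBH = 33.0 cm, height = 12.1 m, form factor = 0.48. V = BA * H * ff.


(D/200)^2 = (33.0/200)^2 = 0.165^2 = 0.027225
BA = 3.141593 * 0.027225 = 0.0855299 m^2
V = 0.0855299 * 12.1 * 0.48 = 0.496758 ≈ 0.497 m^3

0.497 m^3


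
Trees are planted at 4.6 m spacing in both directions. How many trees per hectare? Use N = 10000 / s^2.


N = 10000 / 4.6^2 = 10000 / 21.16 = 472.590 ≈ 473 trees/ha

473 trees/ha


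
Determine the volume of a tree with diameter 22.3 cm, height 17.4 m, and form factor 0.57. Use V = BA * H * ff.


(D/200)^2 = (22.3/200)^2 = 0.1115^2 = 0.01243225
BA = 3.141593 * 0.01243225 = 0.0390571 m^2
V = 0.0390571 * 17.4 * 0.57 = 0.387368 ≈ 0.387 m^3

0.387 m^3


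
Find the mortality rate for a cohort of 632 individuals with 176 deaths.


Mortality rate = 176 / 632 = 0.278481 ≈ 0.2785

0.2785


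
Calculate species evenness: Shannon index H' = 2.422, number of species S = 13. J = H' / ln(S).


ln(13) = 2.56495
J = H' / ln(S) = 2.422 / 2.56495 = 0.944268 ≈ 0.9443

0.9443


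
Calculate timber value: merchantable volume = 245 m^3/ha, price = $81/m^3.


Value = 245 * 81 = $19845/ha

$19845/ha


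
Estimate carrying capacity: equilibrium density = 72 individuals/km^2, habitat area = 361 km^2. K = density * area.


K = 72 * 361 = 25992 individuals

25992 individuals


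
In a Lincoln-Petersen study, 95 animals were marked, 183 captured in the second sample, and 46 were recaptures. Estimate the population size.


N = M * C / R = 95 * 183 / 46 = 17385 / 46 = 377.93 ≈ 378

378 individuals


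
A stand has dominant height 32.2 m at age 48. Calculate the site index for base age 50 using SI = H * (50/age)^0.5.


50/48 = 1.04167
(1.04167)^0.5 = 1.02062
SI = 32.2 * 1.02062 = 32.8640 ≈ 32.9 m

32.9 m


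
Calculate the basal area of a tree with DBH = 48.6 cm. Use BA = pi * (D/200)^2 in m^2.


D/200 = 48.6/200 = 0.243 m
(D/200)^2 = 0.243^2 = 0.059049
BA = 3.141593 * 0.059049 = 0.185508 ≈ 0.1855 m^2

0.1855 m^2


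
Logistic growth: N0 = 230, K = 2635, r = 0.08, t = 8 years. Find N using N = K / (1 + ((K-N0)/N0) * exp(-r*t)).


(K - N0)/N0 = (2635 - 230)/230 = 2405/230 = 10.4565
r*t = 0.08 * 8 = 0.64; exp(-0.64) = 0.527292
10.4565 * 0.527292 = 5.51363
1 + 5.51363 = 6.51363
N = 2635 / 6.51363 = 404.536 ≈ 405

405


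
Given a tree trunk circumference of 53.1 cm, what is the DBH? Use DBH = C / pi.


DBH = C / pi = 53.1 / 3.141593 = 16.9023 ≈ 16.90 cm

16.90 cm


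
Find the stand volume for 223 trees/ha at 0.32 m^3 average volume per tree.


V_stand = 223 * 0.32 = 71.36 ≈ 71.4 m^3/ha

71.4 m^3/ha


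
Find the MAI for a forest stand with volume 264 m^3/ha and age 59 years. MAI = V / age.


MAI = 264 / 59 = 4.4746 ≈ 4.47 m^3/ha/yr

4.47 m^3/ha/yr


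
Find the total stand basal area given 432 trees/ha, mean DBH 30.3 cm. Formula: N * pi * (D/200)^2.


(D/200)^2 = (30.3/200)^2 = 0.1515^2 = 0.02295225
Individual BA = 3.141593 * 0.02295225 = 0.0721066 m^2
Stand BA = 432 * 0.0721066 = 31.1501 ≈ 31.15 m^2/ha

31.15 m^2/ha


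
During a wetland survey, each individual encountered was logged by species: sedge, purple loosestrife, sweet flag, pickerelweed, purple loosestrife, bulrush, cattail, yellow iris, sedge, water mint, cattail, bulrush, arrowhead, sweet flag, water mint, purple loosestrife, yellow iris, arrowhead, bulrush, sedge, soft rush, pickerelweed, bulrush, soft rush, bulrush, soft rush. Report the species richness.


Total individuals logged = 26
Distinct species (count of individuals): sedge (3), purple loosestrife (3), sweet flag (2), pickerelweed (2), bulrush (5), cattail (2), yellow iris (2), water mint (2), arrowhead (2), soft rush (3)
Species richness = number of distinct species = 10

10


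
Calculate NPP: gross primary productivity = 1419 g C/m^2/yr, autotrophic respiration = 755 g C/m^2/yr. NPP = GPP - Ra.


NPP = GPP - Ra = 1419 - 755 = 664 g C/m^2/yr

664 g C/m^2/yr


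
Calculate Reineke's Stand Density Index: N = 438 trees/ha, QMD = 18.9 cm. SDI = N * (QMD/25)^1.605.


QMD/25 = 18.9/25 = 0.756
(0.756)^1.605 = exp(1.605 * ln(0.756)) = exp(1.605 * (-0.279714)) = exp(-0.448941) = 0.638304
SDI = 438 * 0.638304 = 279.577 ≈ 280

280


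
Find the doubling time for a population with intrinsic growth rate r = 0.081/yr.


td = ln(2) / 0.081 = 0.693147 / 0.081 = 8.55737 ≈ 8.6 years

8.6 years


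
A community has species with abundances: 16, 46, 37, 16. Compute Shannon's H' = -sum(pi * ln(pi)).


Total N = 16 + 46 + 37 + 16 = 115
Per-species terms:
  p = 16/115 = 0.139130; ln(p) = -1.972347; p*ln(p) = 0.139130 * (-1.972347) = -0.274413
  p = 46/115 = 0.400000; ln(p) = -0.916291; p*ln(p) = 0.400000 * (-0.916291) = -0.366516
  p = 37/115 = 0.321739; ln(p) = -1.134015; p*ln(p) = 0.321739 * (-1.134015) = -0.364857
  p = 16/115 = 0.139130; ln(p) = -1.972347; p*ln(p) = 0.139130 * (-1.972347) = -0.274413
sum(p*ln(p)) = (-0.274413) + (-0.366516) + (-0.364857) + (-0.274413) = -1.280199
H' = -(-1.280199) = 1.280199 ≈ 1.2802

1.2802


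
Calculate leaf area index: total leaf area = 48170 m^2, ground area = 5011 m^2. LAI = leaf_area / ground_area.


LAI = 48170 / 5011 = 9.6129 ≈ 9.61

9.61


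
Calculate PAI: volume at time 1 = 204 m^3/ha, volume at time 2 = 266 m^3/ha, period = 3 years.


PAI = (V2 - V1) / period = (266 - 204) / 3 = 62 / 3 = 20.6667 ≈ 20.67 m^3/ha/yr

20.67 m^3/ha/yr


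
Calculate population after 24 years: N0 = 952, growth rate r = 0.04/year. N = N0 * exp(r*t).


r*t = 0.04 * 24 = 0.96
exp(0.96) = 2.61170
N = 952 * 2.61170 = 2486.34 ≈ 2486

2486


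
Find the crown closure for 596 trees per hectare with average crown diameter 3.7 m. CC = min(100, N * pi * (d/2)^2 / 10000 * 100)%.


(d/2)^2 = (3.7/2)^2 = 1.85^2 = 3.4225
Crown area = 3.141593 * 3.4225 = 10.7521 m^2
N * area / 10000 * 100 = 596 * 10.7521 / 10000 * 100 = 64.0825
CC = min(100, 64.0825) = 64.0825 ≈ 64.1%

64.1%


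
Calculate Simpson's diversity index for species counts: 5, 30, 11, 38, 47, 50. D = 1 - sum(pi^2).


Total N = 5 + 30 + 11 + 38 + 47 + 50 = 181
Per-species terms:
  p = 5/181 = 0.027624; p^2 = 0.027624^2 = 0.000763
  p = 30/181 = 0.165746; p^2 = 0.165746^2 = 0.027472
  p = 11/181 = 0.060773; p^2 = 0.060773^2 = 0.003693
  p = 38/181 = 0.209945; p^2 = 0.209945^2 = 0.044077
  p = 47/181 = 0.259669; p^2 = 0.259669^2 = 0.067428
  p = 50/181 = 0.276243; p^2 = 0.276243^2 = 0.076310
sum(p^2) = 0.000763 + 0.027472 + 0.003693 + 0.044077 + 0.067428 + 0.076310 = 0.219743
D = 1 - 0.219743 = 0.780257 ≈ 0.7803

0.7803


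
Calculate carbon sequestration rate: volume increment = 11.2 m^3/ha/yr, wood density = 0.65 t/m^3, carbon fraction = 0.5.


C = 11.2 * 0.65 * 0.5 = 3.64 t C/ha/yr

3.64 t C/ha/yr


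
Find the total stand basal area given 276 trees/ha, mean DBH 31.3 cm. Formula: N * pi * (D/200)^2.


(D/200)^2 = (31.3/200)^2 = 0.1565^2 = 0.02449225
Individual BA = 3.141593 * 0.02449225 = 0.0769447 m^2
Stand BA = 276 * 0.0769447 = 21.2367 ≈ 21.24 m^2/ha

21.24 m^2/ha


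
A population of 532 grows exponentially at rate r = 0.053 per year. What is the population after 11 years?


r*t = 0.053 * 11 = 0.583
exp(0.583) = 1.79140
N = 532 * 1.79140 = 953.025 ≈ 953

953


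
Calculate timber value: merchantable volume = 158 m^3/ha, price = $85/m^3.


Value = 158 * 85 = $13430/ha

$13430/ha


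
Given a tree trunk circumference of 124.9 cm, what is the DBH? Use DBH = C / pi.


DBH = C / pi = 124.9 / 3.141593 = 39.7569 ≈ 39.76 cm

39.76 cm


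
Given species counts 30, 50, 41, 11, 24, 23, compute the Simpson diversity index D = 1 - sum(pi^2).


Total N = 30 + 50 + 41 + 11 + 24 + 23 = 179
Per-species terms:
  p = 30/179 = 0.167598; p^2 = 0.167598^2 = 0.028089
  p = 50/179 = 0.279330; p^2 = 0.279330^2 = 0.078025
  p = 41/179 = 0.229050; p^2 = 0.229050^2 = 0.052464
  p = 11/179 = 0.061453; p^2 = 0.061453^2 = 0.003776
  p = 24/179 = 0.134078; p^2 = 0.134078^2 = 0.017977
  p = 23/179 = 0.128492; p^2 = 0.128492^2 = 0.016510
sum(p^2) = 0.028089 + 0.078025 + 0.052464 + 0.003776 + 0.017977 + 0.016510 = 0.196841
D = 1 - 0.196841 = 0.803159 ≈ 0.8032

0.8032


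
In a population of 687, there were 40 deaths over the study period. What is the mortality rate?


Mortality rate = 40 / 687 = 0.058224 ≈ 0.0582

0.0582


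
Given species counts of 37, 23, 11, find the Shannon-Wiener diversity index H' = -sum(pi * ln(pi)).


Total N = 37 + 23 + 11 = 71
Per-species terms:
  p = 37/71 = 0.521127; ln(p) = -0.651762; p*ln(p) = 0.521127 * (-0.651762) = -0.339651
  p = 23/71 = 0.323944; ln(p) = -1.127185; p*ln(p) = 0.323944 * (-1.127185) = -0.365145
  p = 11/71 = 0.154930; ln(p) = -1.864782; p*ln(p) = 0.154930 * (-1.864782) = -0.288911
sum(p*ln(p)) = (-0.339651) + (-0.365145) + (-0.288911) = -0.993707
H' = -(-0.993707) = 0.993707 ≈ 0.9937

0.9937


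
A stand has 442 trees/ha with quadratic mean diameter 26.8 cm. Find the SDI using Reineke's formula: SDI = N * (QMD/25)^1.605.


QMD/25 = 26.8/25 = 1.072
(1.072)^1.605 = exp(1.605 * ln(1.072)) = exp(1.605 * 0.0695261) = exp(0.111589) = 1.11805
SDI = 442 * 1.11805 = 494.178 ≈ 494

494


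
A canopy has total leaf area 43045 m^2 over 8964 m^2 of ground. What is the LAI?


LAI = 43045 / 8964 = 4.8020 ≈ 4.80

4.80


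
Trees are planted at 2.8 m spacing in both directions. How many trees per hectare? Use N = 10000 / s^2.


N = 10000 / 2.8^2 = 10000 / 7.84 = 1275.51 ≈ 1276 trees/ha

1276 trees/ha


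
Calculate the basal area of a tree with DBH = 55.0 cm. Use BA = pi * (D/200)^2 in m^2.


D/200 = 55.0/200 = 0.275 m
(D/200)^2 = 0.275^2 = 0.075625
BA = 3.141593 * 0.075625 = 0.237583 ≈ 0.2376 m^2

0.2376 m^2


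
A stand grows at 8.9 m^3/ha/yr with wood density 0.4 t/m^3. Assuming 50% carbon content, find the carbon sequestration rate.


C = 8.9 * 0.4 * 0.5 = 1.78 t C/ha/yr

1.78 t C/ha/yr


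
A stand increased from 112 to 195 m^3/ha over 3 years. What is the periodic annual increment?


PAI = (V2 - V1) / period = (195 - 112) / 3 = 83 / 3 = 27.6667 ≈ 27.67 m^3/ha/yr

27.67 m^3/ha/yr


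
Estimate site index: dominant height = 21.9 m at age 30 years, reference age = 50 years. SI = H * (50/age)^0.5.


50/30 = 1.66667
(1.66667)^0.5 = 1.29100
SI = 21.9 * 1.29100 = 28.2729 ≈ 28.3 m

28.3 m


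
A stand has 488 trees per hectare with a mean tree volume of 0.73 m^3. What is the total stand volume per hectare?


V_stand = 488 * 0.73 = 356.24 ≈ 356.2 m^3/ha

356.2 m^3/ha


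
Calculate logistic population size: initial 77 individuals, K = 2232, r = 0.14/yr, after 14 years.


(K - N0)/N0 = (2232 - 77)/77 = 2155/77 = 27.9870
r*t = 0.14 * 14 = 1.96; exp(-1.96) = 0.140858
27.9870 * 0.140858 = 3.94219
1 + 3.94219 = 4.94219
N = 2232 / 4.94219 = 451.622 ≈ 452

452


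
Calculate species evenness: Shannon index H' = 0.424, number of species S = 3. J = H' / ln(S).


ln(3) = 1.09861
J = H' / ln(S) = 0.424 / 1.09861 = 0.385942 ≈ 0.3859

0.3859


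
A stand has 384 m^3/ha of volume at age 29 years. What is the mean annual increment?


MAI = 384 / 29 = 13.2414 ≈ 13.24 m^3/ha/yr

13.24 m^3/ha/yr


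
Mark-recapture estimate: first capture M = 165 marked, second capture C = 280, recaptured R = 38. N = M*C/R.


N = M * C / R = 165 * 280 / 38 = 46200 / 38 = 1215.79 ≈ 1216

1216 individuals


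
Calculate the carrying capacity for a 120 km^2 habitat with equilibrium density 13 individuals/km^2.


K = 13 * 120 = 1560 individuals

1560 individuals


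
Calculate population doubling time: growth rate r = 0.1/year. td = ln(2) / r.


td = ln(2) / 0.1 = 0.693147 / 0.1 = 6.93147 ≈ 6.9 years

6.9 years


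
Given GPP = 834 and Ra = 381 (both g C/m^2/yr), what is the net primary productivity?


NPP = GPP - Ra = 834 - 381 = 453 g C/m^2/yr

453 g C/m^2/yr


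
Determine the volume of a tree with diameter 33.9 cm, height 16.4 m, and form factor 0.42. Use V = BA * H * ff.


(D/200)^2 = (33.9/200)^2 = 0.1695^2 = 0.02873025
BA = 3.141593 * 0.02873025 = 0.0902588 m^2
V = 0.0902588 * 16.4 * 0.42 = 0.621703 ≈ 0.622 m^3

0.622 m^3


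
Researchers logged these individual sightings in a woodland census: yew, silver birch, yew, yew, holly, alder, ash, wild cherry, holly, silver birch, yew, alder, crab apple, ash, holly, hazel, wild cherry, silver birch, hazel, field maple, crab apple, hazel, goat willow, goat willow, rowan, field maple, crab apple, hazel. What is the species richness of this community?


Total individuals logged = 28
Distinct species (count of individuals): yew (4), silver birch (3), holly (3), alder (2), ash (2), wild cherry (2), crab apple (3), hazel (4), field maple (2), goat willow (2), rowan (1)
Species richness = number of distinct species = 11

11


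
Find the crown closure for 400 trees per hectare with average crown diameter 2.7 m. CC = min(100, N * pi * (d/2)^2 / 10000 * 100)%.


(d/2)^2 = (2.7/2)^2 = 1.35^2 = 1.8225
Crown area = 3.141593 * 1.8225 = 5.72555 m^2
N * area / 10000 * 100 = 400 * 5.72555 / 10000 * 100 = 22.9022
CC = min(100, 22.9022) = 22.9022 ≈ 22.9%

22.9%


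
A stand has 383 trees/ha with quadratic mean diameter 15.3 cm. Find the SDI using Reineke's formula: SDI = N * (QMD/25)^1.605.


QMD/25 = 15.3/25 = 0.612
(0.612)^1.605 = exp(1.605 * ln(0.612)) = exp(1.605 * (-0.491023)) = exp(-0.788092) = 0.454712
SDI = 383 * 0.454712 = 174.155 ≈ 174

174


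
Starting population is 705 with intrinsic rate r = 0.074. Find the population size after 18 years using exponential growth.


r*t = 0.074 * 18 = 1.332
exp(1.332) = 3.78861
N = 705 * 3.78861 = 2670.97 ≈ 2671

2671


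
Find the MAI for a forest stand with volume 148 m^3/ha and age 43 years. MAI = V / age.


MAI = 148 / 43 = 3.4419 ≈ 3.44 m^3/ha/yr

3.44 m^3/ha/yr


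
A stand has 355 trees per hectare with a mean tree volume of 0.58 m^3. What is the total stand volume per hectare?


V_stand = 355 * 0.58 = 205.9 m^3/ha

205.9 m^3/ha


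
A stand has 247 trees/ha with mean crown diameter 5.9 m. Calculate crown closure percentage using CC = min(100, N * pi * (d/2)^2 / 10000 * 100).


(d/2)^2 = (5.9/2)^2 = 2.95^2 = 8.7025
Crown area = 3.141593 * 8.7025 = 27.3397 m^2
N * area / 10000 * 100 = 247 * 27.3397 / 10000 * 100 = 67.5291
CC = min(100, 67.5291) = 67.5291 ≈ 67.5%

67.5%


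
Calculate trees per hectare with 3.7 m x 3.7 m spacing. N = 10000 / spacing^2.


N = 10000 / 3.7^2 = 10000 / 13.69 = 730.460 ≈ 730 trees/ha

730 trees/ha


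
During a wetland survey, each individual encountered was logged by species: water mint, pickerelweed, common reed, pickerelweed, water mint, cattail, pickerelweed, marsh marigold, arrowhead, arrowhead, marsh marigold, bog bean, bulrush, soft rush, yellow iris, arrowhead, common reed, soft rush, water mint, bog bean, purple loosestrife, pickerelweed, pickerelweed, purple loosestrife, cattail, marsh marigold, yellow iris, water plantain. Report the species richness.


Total individuals logged = 28
Distinct species (count of individuals): water mint (3), pickerelweed (5), common reed (2), cattail (2), marsh marigold (3), arrowhead (3), bog bean (2), bulrush (1), soft rush (2), yellow iris (2), purple loosestrife (2), water plantain (1)
Species richness = number of distinct species = 12

12


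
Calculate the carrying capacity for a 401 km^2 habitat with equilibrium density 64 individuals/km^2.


K = 64 * 401 = 25664 individuals

25664 individuals


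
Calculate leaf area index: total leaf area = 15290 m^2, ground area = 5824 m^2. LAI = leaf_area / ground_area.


LAI = 15290 / 5824 = 2.6253 ≈ 2.63

2.63


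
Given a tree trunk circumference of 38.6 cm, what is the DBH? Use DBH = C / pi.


DBH = C / pi = 38.6 / 3.141593 = 12.2868 ≈ 12.29 cm

12.29 cm


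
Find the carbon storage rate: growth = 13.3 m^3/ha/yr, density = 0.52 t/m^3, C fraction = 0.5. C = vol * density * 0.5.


C = 13.3 * 0.52 * 0.5 = 3.458 ≈ 3.46 t C/ha/yr

3.46 t C/ha/yr


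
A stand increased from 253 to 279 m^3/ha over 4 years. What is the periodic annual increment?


PAI = (V2 - V1) / period = (279 - 253) / 4 = 26 / 4 = 6.50 m^3/ha/yr

6.50 m^3/ha/yr


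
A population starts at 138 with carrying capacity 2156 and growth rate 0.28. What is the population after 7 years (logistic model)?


(K - N0)/N0 = (2156 - 138)/138 = 2018/138 = 14.6232
r*t = 0.28 * 7 = 1.96; exp(-1.96) = 0.140858
14.6232 * 0.140858 = 2.05979
1 + 2.05979 = 3.05979
N = 2156 / 3.05979 = 704.624 ≈ 705

705


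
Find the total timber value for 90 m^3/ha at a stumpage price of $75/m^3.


Value = 90 * 75 = $6750/ha

$6750/ha


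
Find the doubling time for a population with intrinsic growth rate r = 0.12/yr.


td = ln(2) / 0.12 = 0.693147 / 0.12 = 5.77623 ≈ 5.8 years

5.8 years


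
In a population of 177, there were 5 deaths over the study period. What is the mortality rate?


Mortality rate = 5 / 177 = 0.028249 ≈ 0.0282

0.0282


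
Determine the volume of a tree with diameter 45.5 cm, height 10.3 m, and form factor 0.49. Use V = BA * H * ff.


(D/200)^2 = (45.5/200)^2 = 0.2275^2 = 0.05175625
BA = 3.141593 * 0.05175625 = 0.162597 m^2
V = 0.162597 * 10.3 * 0.49 = 0.820627 ≈ 0.821 m^3

0.821 m^3


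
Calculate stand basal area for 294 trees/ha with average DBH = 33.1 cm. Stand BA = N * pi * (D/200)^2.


(D/200)^2 = (33.1/200)^2 = 0.1655^2 = 0.02739025
Individual BA = 3.141593 * 0.02739025 = 0.0860490 m^2
Stand BA = 294 * 0.0860490 = 25.2984 ≈ 25.30 m^2/ha

25.30 m^2/ha


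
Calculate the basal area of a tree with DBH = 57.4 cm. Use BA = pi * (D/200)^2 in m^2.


D/200 = 57.4/200 = 0.287 m
(D/200)^2 = 0.287^2 = 0.082369
BA = 3.141593 * 0.082369 = 0.258770 ≈ 0.2588 m^2

0.2588 m^2


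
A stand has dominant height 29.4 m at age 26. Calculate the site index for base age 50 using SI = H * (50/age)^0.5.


50/26 = 1.92308
(1.92308)^0.5 = 1.38675
SI = 29.4 * 1.38675 = 40.7705 ≈ 40.8 m

40.8 m


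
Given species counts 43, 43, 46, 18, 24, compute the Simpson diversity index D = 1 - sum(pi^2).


Total N = 43 + 43 + 46 + 18 + 24 = 174
Per-species terms:
  p = 43/174 = 0.247126; p^2 = 0.247126^2 = 0.061071
  p = 43/174 = 0.247126; p^2 = 0.247126^2 = 0.061071
  p = 46/174 = 0.264368; p^2 = 0.264368^2 = 0.069890
  p = 18/174 = 0.103448; p^2 = 0.103448^2 = 0.010701
  p = 24/174 = 0.137931; p^2 = 0.137931^2 = 0.019025
sum(p^2) = 0.061071 + 0.061071 + 0.069890 + 0.010701 + 0.019025 = 0.221758
D = 1 - 0.221758 = 0.778242 ≈ 0.7782

0.7782


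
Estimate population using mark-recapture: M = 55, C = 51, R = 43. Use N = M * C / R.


N = M * C / R = 55 * 51 / 43 = 2805 / 43 = 65.23 ≈ 65

65 individuals


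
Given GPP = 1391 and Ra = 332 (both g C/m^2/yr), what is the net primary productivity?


NPP = GPP - Ra = 1391 - 332 = 1059 g C/m^2/yr

1059 g C/m^2/yr


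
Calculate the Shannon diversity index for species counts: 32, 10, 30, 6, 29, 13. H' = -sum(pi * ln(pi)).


Total N = 32 + 10 + 30 + 6 + 29 + 13 = 120
Per-species terms:
  p = 32/120 = 0.266667; ln(p) = -1.321755; p*ln(p) = 0.266667 * (-1.321755) = -0.352468
  p = 10/120 = 0.083333; ln(p) = -2.484911; p*ln(p) = 0.083333 * (-2.484911) = -0.207075
  p = 30/120 = 0.250000; ln(p) = -1.386294; p*ln(p) = 0.250000 * (-1.386294) = -0.346574
  p = 6/120 = 0.050000; ln(p) = -2.995732; p*ln(p) = 0.050000 * (-2.995732) = -0.149787
  p = 29/120 = 0.241667; ln(p) = -1.420195; p*ln(p) = 0.241667 * (-1.420195) = -0.343214
  p = 13/120 = 0.108333; ln(p) = -2.222545; p*ln(p) = 0.108333 * (-2.222545) = -0.240775
sum(p*ln(p)) = (-0.352468) + (-0.207075) + (-0.346574) + (-0.149787) + (-0.343214) + (-0.240775) = -1.639893
H' = -(-1.639893) = 1.639893 ≈ 1.6399

1.6399


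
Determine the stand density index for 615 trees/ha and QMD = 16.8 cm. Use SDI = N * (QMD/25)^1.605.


QMD/25 = 16.8/25 = 0.672
(0.672)^1.605 = exp(1.605 * ln(0.672)) = exp(1.605 * (-0.397497)) = exp(-0.637983) = 0.528357
SDI = 615 * 0.528357 = 324.940 ≈ 325

325


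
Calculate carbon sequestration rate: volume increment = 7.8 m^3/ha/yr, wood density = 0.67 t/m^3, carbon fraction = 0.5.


C = 7.8 * 0.67 * 0.5 = 2.613 ≈ 2.61 t C/ha/yr

2.61 t C/ha/yr


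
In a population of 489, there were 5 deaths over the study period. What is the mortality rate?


Mortality rate = 5 / 489 = 0.010225 ≈ 0.0102

0.0102


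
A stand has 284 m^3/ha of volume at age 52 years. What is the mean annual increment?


MAI = 284 / 52 = 5.4615 ≈ 5.46 m^3/ha/yr

5.46 m^3/ha/yr


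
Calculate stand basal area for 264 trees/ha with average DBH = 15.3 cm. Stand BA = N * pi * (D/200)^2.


(D/200)^2 = (15.3/200)^2 = 0.0765^2 = 0.00585225
Individual BA = 3.141593 * 0.00585225 = 0.0183854 m^2
Stand BA = 264 * 0.0183854 = 4.85375 ≈ 4.85 m^2/ha

4.85 m^2/ha


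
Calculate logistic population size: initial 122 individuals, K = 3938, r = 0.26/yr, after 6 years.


(K - N0)/N0 = (3938 - 122)/122 = 3816/122 = 31.2787
r*t = 0.26 * 6 = 1.56; exp(-1.56) = 0.210136
31.2787 * 0.210136 = 6.57278
1 + 6.57278 = 7.57278
N = 3938 / 7.57278 = 520.020 ≈ 520

520


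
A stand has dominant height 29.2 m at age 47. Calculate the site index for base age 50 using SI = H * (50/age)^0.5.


50/47 = 1.06383
(1.06383)^0.5 = 1.03142
SI = 29.2 * 1.03142 = 30.1175 ≈ 30.1 m

30.1 m


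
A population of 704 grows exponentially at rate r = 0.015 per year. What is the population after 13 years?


r*t = 0.015 * 13 = 0.195
exp(0.195) = 1.21531
N = 704 * 1.21531 = 855.578 ≈ 856

856


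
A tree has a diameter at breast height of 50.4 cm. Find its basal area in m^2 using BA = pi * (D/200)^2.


D/200 = 50.4/200 = 0.252 m
(D/200)^2 = 0.252^2 = 0.063504
BA = 3.141593 * 0.063504 = 0.199504 ≈ 0.1995 m^2

0.1995 m^2


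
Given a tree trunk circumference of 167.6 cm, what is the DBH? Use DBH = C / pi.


DBH = C / pi = 167.6 / 3.141593 = 53.3487 ≈ 53.35 cm

53.35 cm


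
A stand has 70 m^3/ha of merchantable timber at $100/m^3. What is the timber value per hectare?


Value = 70 * 100 = $7000/ha

$7000/ha


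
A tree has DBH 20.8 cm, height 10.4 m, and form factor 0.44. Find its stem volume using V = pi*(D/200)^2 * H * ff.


(D/200)^2 = (20.8/200)^2 = 0.104^2 = 0.010816
BA = 3.141593 * 0.010816 = 0.0339795 m^2
V = 0.0339795 * 10.4 * 0.44 = 0.155490 ≈ 0.155 m^3

0.155 m^3


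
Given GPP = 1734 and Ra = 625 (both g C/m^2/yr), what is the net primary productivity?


NPP = GPP - Ra = 1734 - 625 = 1109 g C/m^2/yr

1109 g C/m^2/yr


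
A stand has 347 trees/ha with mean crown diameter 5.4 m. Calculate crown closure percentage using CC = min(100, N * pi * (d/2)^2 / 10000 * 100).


(d/2)^2 = (5.4/2)^2 = 2.7^2 = 7.29
Crown area = 3.141593 * 7.29 = 22.9022 m^2
N * area / 10000 * 100 = 347 * 22.9022 / 10000 * 100 = 79.4706
CC = min(100, 79.4706) = 79.4706 ≈ 79.5%

79.5%


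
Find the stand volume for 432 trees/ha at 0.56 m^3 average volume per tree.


V_stand = 432 * 0.56 = 241.92 ≈ 241.9 m^3/ha

241.9 m^3/ha


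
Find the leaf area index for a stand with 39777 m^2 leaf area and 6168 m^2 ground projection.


LAI = 39777 / 6168 = 6.4489 ≈ 6.45

6.45


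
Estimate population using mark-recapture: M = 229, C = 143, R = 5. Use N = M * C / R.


N = M * C / R = 229 * 143 / 5 = 32747 / 5 = 6549.40 ≈ 6549

6549 individuals


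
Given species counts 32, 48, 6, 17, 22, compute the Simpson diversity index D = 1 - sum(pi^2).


Total N = 32 + 48 + 6 + 17 + 22 = 125
Per-species terms:
  p = 32/125 = 0.256000; p^2 = 0.256000^2 = 0.065536
  p = 48/125 = 0.384000; p^2 = 0.384000^2 = 0.147456
  p = 6/125 = 0.048000; p^2 = 0.048000^2 = 0.002304
  p = 17/125 = 0.136000; p^2 = 0.136000^2 = 0.018496
  p = 22/125 = 0.176000; p^2 = 0.176000^2 = 0.030976
sum(p^2) = 0.065536 + 0.147456 + 0.002304 + 0.018496 + 0.030976 = 0.264768
D = 1 - 0.264768 = 0.735232 ≈ 0.7352

0.7352


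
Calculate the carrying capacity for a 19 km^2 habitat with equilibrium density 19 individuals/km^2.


K = 19 * 19 = 361 individuals

361 individuals


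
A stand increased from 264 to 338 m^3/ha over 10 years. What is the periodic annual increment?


PAI = (V2 - V1) / period = (338 - 264) / 10 = 74 / 10 = 7.40 m^3/ha/yr

7.40 m^3/ha/yr


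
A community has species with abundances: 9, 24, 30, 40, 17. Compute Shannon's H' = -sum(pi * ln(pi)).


Total N = 9 + 24 + 30 + 40 + 17 = 120
Per-species terms:
  p = 9/120 = 0.075000; ln(p) = -2.590267; p*ln(p) = 0.075000 * (-2.590267) = -0.194270
  p = 24/120 = 0.200000; ln(p) = -1.609438; p*ln(p) = 0.200000 * (-1.609438) = -0.321888
  p = 30/120 = 0.250000; ln(p) = -1.386294; p*ln(p) = 0.250000 * (-1.386294) = -0.346574
  p = 40/120 = 0.333333; ln(p) = -1.098613; p*ln(p) = 0.333333 * (-1.098613) = -0.366204
  p = 17/120 = 0.141667; ln(p) = -1.954276; p*ln(p) = 0.141667 * (-1.954276) = -0.276856
sum(p*ln(p)) = (-0.194270) + (-0.321888) + (-0.346574) + (-0.366204) + (-0.276856) = -1.505792
H' = -(-1.505792) = 1.505792 ≈ 1.5058

1.5058


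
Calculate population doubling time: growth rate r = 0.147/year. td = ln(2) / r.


td = ln(2) / 0.147 = 0.693147 / 0.147 = 4.71529 ≈ 4.7 years

4.7 years


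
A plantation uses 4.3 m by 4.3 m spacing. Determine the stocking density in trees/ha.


N = 10000 / 4.3^2 = 10000 / 18.49 = 540.833 ≈ 541 trees/ha

541 trees/ha


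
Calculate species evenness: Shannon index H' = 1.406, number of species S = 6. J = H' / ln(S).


ln(6) = 1.79176
J = H' / ln(S) = 1.406 / 1.79176 = 0.784703 ≈ 0.7847

0.7847


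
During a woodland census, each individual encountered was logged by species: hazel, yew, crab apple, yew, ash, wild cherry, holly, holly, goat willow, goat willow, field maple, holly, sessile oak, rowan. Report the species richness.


Total individuals logged = 14
Distinct species (count of individuals): hazel (1), yew (2), crab apple (1), ash (1), wild cherry (1), holly (3), goat willow (2), field maple (1), sessile oak (1), rowan (1)
Species richness = number of distinct species = 10

10


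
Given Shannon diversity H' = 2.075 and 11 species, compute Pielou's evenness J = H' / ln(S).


ln(11) = 2.39790
J = H' / ln(S) = 2.075 / 2.39790 = 0.865341 ≈ 0.8653

0.8653


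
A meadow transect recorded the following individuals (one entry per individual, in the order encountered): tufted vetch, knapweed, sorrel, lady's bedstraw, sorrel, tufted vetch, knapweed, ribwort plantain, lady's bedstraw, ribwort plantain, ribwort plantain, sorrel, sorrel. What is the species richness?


Total individuals logged = 13
Distinct species (count of individuals): tufted vetch (2), knapweed (2), sorrel (4), lady's bedstraw (2), ribwort plantain (3)
Species richness = number of distinct species = 5

5


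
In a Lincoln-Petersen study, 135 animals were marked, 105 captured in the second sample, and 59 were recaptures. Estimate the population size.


N = M * C / R = 135 * 105 / 59 = 14175 / 59 = 240.25 ≈ 240

240 individuals


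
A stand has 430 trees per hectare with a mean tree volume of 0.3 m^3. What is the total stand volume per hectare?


V_stand = 430 * 0.3 = 129.0 m^3/ha

129.0 m^3/ha


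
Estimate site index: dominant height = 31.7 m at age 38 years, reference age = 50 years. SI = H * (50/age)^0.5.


50/38 = 1.31579
(1.31579)^0.5 = 1.14708
SI = 31.7 * 1.14708 = 36.3624 ≈ 36.4 m

36.4 m


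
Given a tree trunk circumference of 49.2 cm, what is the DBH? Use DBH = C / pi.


DBH = C / pi = 49.2 / 3.141593 = 15.6608 ≈ 15.66 cm

15.66 cm


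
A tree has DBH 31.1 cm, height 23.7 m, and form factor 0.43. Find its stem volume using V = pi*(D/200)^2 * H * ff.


(D/200)^2 = (31.1/200)^2 = 0.1555^2 = 0.02418025
BA = 3.141593 * 0.02418025 = 0.0759645 m^2
V = 0.0759645 * 23.7 * 0.43 = 0.774154 ≈ 0.774 m^3

0.774 m^3


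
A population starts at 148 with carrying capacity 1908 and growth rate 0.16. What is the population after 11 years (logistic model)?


(K - N0)/N0 = (1908 - 148)/148 = 1760/148 = 11.8919
r*t = 0.16 * 11 = 1.76; exp(-1.76) = 0.172045
11.8919 * 0.172045 = 2.04594
1 + 2.04594 = 3.04594
N = 1908 / 3.04594 = 626.408 ≈ 626

626


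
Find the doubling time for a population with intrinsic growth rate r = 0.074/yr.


td = ln(2) / 0.074 = 0.693147 / 0.074 = 9.36685 ≈ 9.4 years

9.4 years


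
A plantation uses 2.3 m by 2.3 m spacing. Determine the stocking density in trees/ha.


N = 10000 / 2.3^2 = 10000 / 5.29 = 1890.36 ≈ 1890 trees/ha

1890 trees/ha


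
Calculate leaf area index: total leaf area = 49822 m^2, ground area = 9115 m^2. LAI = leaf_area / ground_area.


LAI = 49822 / 9115 = 5.4659 ≈ 5.47

5.47


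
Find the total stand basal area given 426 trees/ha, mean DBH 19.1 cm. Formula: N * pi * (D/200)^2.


(D/200)^2 = (19.1/200)^2 = 0.0955^2 = 0.00912025
Individual BA = 3.141593 * 0.00912025 = 0.0286521 m^2
Stand BA = 426 * 0.0286521 = 12.2058 ≈ 12.21 m^2/ha

12.21 m^2/ha


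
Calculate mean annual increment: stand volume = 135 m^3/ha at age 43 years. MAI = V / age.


MAI = 135 / 43 = 3.1395 ≈ 3.14 m^3/ha/yr

3.14 m^3/ha/yr


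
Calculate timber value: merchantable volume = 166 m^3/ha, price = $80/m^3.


Value = 166 * 80 = $13280/ha

$13280/ha


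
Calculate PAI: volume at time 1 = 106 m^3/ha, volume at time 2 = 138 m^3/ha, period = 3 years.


PAI = (V2 - V1) / period = (138 - 106) / 3 = 32 / 3 = 10.6667 ≈ 10.67 m^3/ha/yr

10.67 m^3/ha/yr


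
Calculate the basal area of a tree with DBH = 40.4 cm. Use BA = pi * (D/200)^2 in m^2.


D/200 = 40.4/200 = 0.202 m
(D/200)^2 = 0.202^2 = 0.040804
BA = 3.141593 * 0.040804 = 0.128190 ≈ 0.1282 m^2

0.1282 m^2


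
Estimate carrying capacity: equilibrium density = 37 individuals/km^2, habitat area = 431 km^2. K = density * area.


K = 37 * 431 = 15947 individuals

15947 individuals


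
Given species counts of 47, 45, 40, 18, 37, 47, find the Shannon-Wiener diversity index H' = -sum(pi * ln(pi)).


Total N = 47 + 45 + 40 + 18 + 37 + 47 = 234
Per-species terms:
  p = 47/234 = 0.200855; ln(p) = -1.605172; p*ln(p) = 0.200855 * (-1.605172) = -0.322407
  p = 45/234 = 0.192308; ln(p) = -1.648657; p*ln(p) = 0.192308 * (-1.648657) = -0.317050
  p = 40/234 = 0.170940; ln(p) = -1.766443; p*ln(p) = 0.170940 * (-1.766443) = -0.301956
  p = 18/234 = 0.076923; ln(p) = -2.564950; p*ln(p) = 0.076923 * (-2.564950) = -0.197304
  p = 37/234 = 0.158120; ln(p) = -1.844401; p*ln(p) = 0.158120 * (-1.844401) = -0.291637
  p = 47/234 = 0.200855; ln(p) = -1.605172; p*ln(p) = 0.200855 * (-1.605172) = -0.322407
sum(p*ln(p)) = (-0.322407) + (-0.317050) + (-0.301956) + (-0.197304) + (-0.291637) + (-0.322407) = -1.752761
H' = -(-1.752761) = 1.752761 ≈ 1.7528

1.7528


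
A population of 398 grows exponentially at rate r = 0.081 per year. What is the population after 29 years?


r*t = 0.081 * 29 = 2.349
exp(2.349) = 10.4751
N = 398 * 10.4751 = 4169.09 ≈ 4169

4169


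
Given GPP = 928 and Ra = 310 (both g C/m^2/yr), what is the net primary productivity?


NPP = GPP - Ra = 928 - 310 = 618 g C/m^2/yr

618 g C/m^2/yr


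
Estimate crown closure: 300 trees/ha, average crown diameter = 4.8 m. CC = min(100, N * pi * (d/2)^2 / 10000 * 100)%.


(d/2)^2 = (4.8/2)^2 = 2.4^2 = 5.76
Crown area = 3.141593 * 5.76 = 18.0956 m^2
N * area / 10000 * 100 = 300 * 18.0956 / 10000 * 100 = 54.2868
CC = min(100, 54.2868) = 54.2868 ≈ 54.3%

54.3%


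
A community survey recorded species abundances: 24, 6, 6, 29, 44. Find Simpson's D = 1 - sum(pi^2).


Total N = 24 + 6 + 6 + 29 + 44 = 109
Per-species terms:
  p = 24/109 = 0.220183; p^2 = 0.220183^2 = 0.048481
  p = 6/109 = 0.055046; p^2 = 0.055046^2 = 0.003030
  p = 6/109 = 0.055046; p^2 = 0.055046^2 = 0.003030
  p = 29/109 = 0.266055; p^2 = 0.266055^2 = 0.070785
  p = 44/109 = 0.403670; p^2 = 0.403670^2 = 0.162949
sum(p^2) = 0.048481 + 0.003030 + 0.003030 + 0.070785 + 0.162949 = 0.288275
D = 1 - 0.288275 = 0.711725 ≈ 0.7117

0.7117


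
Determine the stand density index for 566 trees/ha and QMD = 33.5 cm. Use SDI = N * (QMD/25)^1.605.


QMD/25 = 33.5/25 = 1.34
(1.34)^1.605 = exp(1.605 * ln(1.34)) = exp(1.605 * 0.292670) = exp(0.469735) = 1.59957
SDI = 566 * 1.59957 = 905.357 ≈ 905

905


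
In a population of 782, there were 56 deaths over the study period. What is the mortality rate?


Mortality rate = 56 / 782 = 0.071611 ≈ 0.0716

0.0716


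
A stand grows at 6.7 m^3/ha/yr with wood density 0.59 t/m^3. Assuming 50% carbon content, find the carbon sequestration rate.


C = 6.7 * 0.59 * 0.5 = 1.9765 ≈ 1.98 t C/ha/yr

1.98 t C/ha/yr


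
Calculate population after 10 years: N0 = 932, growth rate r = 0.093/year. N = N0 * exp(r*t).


r*t = 0.093 * 10 = 0.93
exp(0.93) = 2.53451
N = 932 * 2.53451 = 2362.16 ≈ 2362

2362


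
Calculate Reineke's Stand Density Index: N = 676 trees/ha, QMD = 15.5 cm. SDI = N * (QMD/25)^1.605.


QMD/25 = 15.5/25 = 0.62
(0.62)^1.605 = exp(1.605 * ln(0.62)) = exp(1.605 * (-0.478036)) = exp(-0.767248) = 0.464289
SDI = 676 * 0.464289 = 313.859 ≈ 314

314


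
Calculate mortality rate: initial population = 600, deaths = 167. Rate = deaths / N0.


Mortality rate = 167 / 600 = 0.278333 ≈ 0.2783

0.2783


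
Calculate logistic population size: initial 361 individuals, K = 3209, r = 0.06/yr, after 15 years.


(K - N0)/N0 = (3209 - 361)/361 = 2848/361 = 7.88920
r*t = 0.06 * 15 = 0.9; exp(-0.9) = 0.406570
7.88920 * 0.406570 = 3.20751
1 + 3.20751 = 4.20751
N = 3209 / 4.20751 = 762.684 ≈ 763

763


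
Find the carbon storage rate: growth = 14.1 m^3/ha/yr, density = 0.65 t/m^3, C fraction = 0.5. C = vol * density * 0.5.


C = 14.1 * 0.65 * 0.5 = 4.5825 ≈ 4.58 t C/ha/yr

4.58 t C/ha/yr


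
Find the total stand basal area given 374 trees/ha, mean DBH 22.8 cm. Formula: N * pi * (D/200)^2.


(D/200)^2 = (22.8/200)^2 = 0.114^2 = 0.012996
Individual BA = 3.141593 * 0.012996 = 0.0408281 m^2
Stand BA = 374 * 0.0408281 = 15.2697 ≈ 15.27 m^2/ha

15.27 m^2/ha


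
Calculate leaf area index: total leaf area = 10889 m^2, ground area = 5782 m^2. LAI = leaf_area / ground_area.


LAI = 10889 / 5782 = 1.8833 ≈ 1.88

1.88


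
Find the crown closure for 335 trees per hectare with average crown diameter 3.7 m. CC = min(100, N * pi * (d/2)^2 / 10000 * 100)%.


(d/2)^2 = (3.7/2)^2 = 1.85^2 = 3.4225
Crown area = 3.141593 * 3.4225 = 10.7521 m^2
N * area / 10000 * 100 = 335 * 10.7521 / 10000 * 100 = 36.0195
CC = min(100, 36.0195) = 36.0195 ≈ 36.0%

36.0%


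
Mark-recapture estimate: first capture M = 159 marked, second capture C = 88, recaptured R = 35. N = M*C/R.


N = M * C / R = 159 * 88 / 35 = 13992 / 35 = 399.77 ≈ 400

400 individuals


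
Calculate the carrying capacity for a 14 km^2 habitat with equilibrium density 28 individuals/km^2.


K = 28 * 14 = 392 individuals

392 individuals


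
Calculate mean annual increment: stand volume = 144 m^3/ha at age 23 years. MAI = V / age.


MAI = 144 / 23 = 6.2609 ≈ 6.26 m^3/ha/yr

6.26 m^3/ha/yr


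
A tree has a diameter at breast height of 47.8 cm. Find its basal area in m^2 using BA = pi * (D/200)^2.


D/200 = 47.8/200 = 0.239 m
(D/200)^2 = 0.239^2 = 0.057121
BA = 3.141593 * 0.057121 = 0.179451 ≈ 0.1795 m^2

0.1795 m^2


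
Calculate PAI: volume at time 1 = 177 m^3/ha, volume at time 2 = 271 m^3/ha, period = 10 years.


PAI = (V2 - V1) / period = (271 - 177) / 10 = 94 / 10 = 9.40 m^3/ha/yr

9.40 m^3/ha/yr


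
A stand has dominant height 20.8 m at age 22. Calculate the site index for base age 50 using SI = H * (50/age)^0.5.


50/22 = 2.27273
(2.27273)^0.5 = 1.50756
SI = 20.8 * 1.50756 = 31.3572 ≈ 31.4 m

31.4 m


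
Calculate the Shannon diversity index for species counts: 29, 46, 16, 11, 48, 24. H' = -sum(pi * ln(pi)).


Total N = 29 + 46 + 16 + 11 + 48 + 24 = 174
Per-species terms:
  p = 29/174 = 0.166667; ln(p) = -1.791757; p*ln(p) = 0.166667 * (-1.791757) = -0.298627
  p = 46/174 = 0.264368; ln(p) = -1.330413; p*ln(p) = 0.264368 * (-1.330413) = -0.351719
  p = 16/174 = 0.091954; ln(p) = -2.386467; p*ln(p) = 0.091954 * (-2.386467) = -0.219445
  p = 11/174 = 0.063218; ln(p) = -2.761166; p*ln(p) = 0.063218 * (-2.761166) = -0.174555
  p = 48/174 = 0.275862; ln(p) = -1.287855; p*ln(p) = 0.275862 * (-1.287855) = -0.355270
  p = 24/174 = 0.137931; ln(p) = -1.981002; p*ln(p) = 0.137931 * (-1.981002) = -0.273242
sum(p*ln(p)) = (-0.298627) + (-0.351719) + (-0.219445) + (-0.174555) + (-0.355270) + (-0.273242) = -1.672858
H' = -(-1.672858) = 1.672858 ≈ 1.6729

1.6729


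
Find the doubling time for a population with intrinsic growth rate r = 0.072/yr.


td = ln(2) / 0.072 = 0.693147 / 0.072 = 9.62704 ≈ 9.6 years

9.6 years


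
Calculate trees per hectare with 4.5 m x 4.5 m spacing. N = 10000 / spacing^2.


N = 10000 / 4.5^2 = 10000 / 20.25 = 493.827 ≈ 494 trees/ha

494 trees/ha


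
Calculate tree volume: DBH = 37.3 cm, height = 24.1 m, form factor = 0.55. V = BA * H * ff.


(D/200)^2 = (37.3/200)^2 = 0.1865^2 = 0.03478225
BA = 3.141593 * 0.03478225 = 0.109272 m^2
V = 0.109272 * 24.1 * 0.55 = 1.44840 ≈ 1.448 m^3

1.448 m^3


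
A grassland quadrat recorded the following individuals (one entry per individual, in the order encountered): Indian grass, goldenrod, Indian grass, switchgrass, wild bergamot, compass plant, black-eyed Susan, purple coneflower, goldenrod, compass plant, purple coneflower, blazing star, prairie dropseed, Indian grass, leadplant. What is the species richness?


Total individuals logged = 15
Distinct species (count of individuals): Indian grass (3), goldenrod (2), switchgrass (1), wild bergamot (1), compass plant (2), black-eyed Susan (1), purple coneflower (2), blazing star (1), prairie dropseed (1), leadplant (1)
Species richness = number of distinct species = 10

10
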